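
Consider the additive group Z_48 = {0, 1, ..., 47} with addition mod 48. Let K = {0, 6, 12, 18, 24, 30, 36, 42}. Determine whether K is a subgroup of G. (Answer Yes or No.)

Yes

|K| = 8 divides |G| = 48, consistent with Lagrange.
K contains the identity, every element's inverse is in K, and K is closed under +: it is a subgroup.
In fact K = ⟨6⟩.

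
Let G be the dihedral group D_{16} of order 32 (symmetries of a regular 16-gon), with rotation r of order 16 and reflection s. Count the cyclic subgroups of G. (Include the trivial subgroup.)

21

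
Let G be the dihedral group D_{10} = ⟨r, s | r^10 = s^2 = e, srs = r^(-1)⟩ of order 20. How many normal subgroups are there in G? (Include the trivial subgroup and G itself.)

G has 22 subgroups. Checking conjugation-invariance by order — order 1: 1/1 normal; order 2: 1/11 normal; order 4: 0/5 normal; order 5: 1/1 normal; order 10: 3/3 normal; order 20: 1/1 normal.
Total normal subgroups: 7.

7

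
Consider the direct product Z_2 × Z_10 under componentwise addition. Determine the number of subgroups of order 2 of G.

3

|G| = 20 and 2 | 20, so subgroups of order 2 are possible by Lagrange.
The subgroups of order 2 are: {(0,0), (0,5)}; {(0,0), (1,0)}; {(0,0), (1,5)}.
So G has 3 subgroups of order 2.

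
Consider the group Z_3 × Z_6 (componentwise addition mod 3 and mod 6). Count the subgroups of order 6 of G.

|G| = 18 and 6 | 18, so subgroups of order 6 are possible by Lagrange.
The subgroups of order 6 are: {(0,0), (0,1), (0,2), (0,3), (0,4), (0,5)}; {(0,0), (0,3), (1,0), (1,3), (2,0), (2,3)}; {(0,0), (0,3), (1,1), (1,4), (2,2), (2,5)}; {(0,0), (0,3), (1,2), (1,5), (2,1), (2,4)}.
So G has 4 subgroups of order 6.

4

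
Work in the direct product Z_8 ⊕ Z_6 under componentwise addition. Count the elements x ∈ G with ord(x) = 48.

0

An element (a,b) has order lcm(ord(a), ord(b)); count pairs with lcm equal to 48.
Enumerating gives 0 such elements.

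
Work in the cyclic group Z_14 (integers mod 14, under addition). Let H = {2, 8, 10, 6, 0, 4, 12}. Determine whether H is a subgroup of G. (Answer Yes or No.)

|H| = 7 divides |G| = 14, consistent with Lagrange.
H contains the identity, every element's inverse is in H, and H is closed under +: it is a subgroup.
In fact H = ⟨2⟩.

Yes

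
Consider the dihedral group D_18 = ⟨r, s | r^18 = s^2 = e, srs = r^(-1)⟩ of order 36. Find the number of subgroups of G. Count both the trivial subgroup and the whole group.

45

|G| = 36, so by Lagrange every subgroup order divides 36. Divisors: 1, 2, 3, 4, 6, 9, 12, 18, 36.
Subgroups by order — order 1: 1; order 2: 19; order 3: 1; order 4: 9; order 6: 7; order 9: 1; order 12: 3; order 18: 3; order 36: 1.
Total: 1 + 19 + 1 + 9 + 7 + 1 + 3 + 3 + 1 = 45.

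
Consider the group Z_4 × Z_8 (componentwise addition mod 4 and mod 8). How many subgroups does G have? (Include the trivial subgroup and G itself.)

22

|G| = 32, so by Lagrange every subgroup order divides 32. Divisors: 1, 2, 4, 8, 16, 32.
Subgroups by order — order 1: 1; order 2: 3; order 4: 7; order 8: 7; order 16: 3; order 32: 1.
Total: 1 + 3 + 7 + 7 + 3 + 1 = 22.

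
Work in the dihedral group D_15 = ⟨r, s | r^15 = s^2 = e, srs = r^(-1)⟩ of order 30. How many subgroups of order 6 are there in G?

|G| = 30 and 6 | 30, so subgroups of order 6 are possible by Lagrange.
The subgroups of order 6 are: {e, r^5, r^10, s, r^5s, r^10s}; {e, r^5, r^10, rs, r^6s, r^11s}; {e, r^5, r^10, r^2s, r^7s, r^12s}; {e, r^5, r^10, r^3s, r^8s, r^13s}; … (5 in all).
So G has 5 subgroups of order 6.

5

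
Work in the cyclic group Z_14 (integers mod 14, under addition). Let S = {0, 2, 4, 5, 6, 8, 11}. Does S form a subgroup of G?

2 ∈ S but its inverse 12 ∉ S, so S is not a subgroup.

No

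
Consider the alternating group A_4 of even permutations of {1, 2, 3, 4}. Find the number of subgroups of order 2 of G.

|G| = 12 and 2 | 12, so subgroups of order 2 are possible by Lagrange.
The subgroups of order 2 are: {e, (1 2)(3 4)}; {e, (1 3)(2 4)}; {e, (1 4)(2 3)}.
So G has 3 subgroups of order 2.

3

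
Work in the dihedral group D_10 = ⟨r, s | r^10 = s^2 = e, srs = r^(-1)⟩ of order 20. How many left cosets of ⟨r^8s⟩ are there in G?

|⟨r^8s⟩| = 2 and |G| = 20.
By Lagrange, [G : H] = |G|/|H| = 20/2 = 10.

10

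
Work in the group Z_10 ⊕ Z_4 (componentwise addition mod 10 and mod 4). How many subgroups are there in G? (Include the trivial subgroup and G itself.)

|G| = 40, so by Lagrange every subgroup order divides 40. Divisors: 1, 2, 4, 5, 8, 10, 20, 40.
Subgroups by order — order 1: 1; order 2: 3; order 4: 3; order 5: 1; order 8: 1; order 10: 3; order 20: 3; order 40: 1.
Total: 1 + 3 + 3 + 1 + 1 + 3 + 3 + 1 = 16.

16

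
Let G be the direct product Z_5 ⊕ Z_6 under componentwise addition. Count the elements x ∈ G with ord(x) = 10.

An element (a,b) has order lcm(ord(a), ord(b)); count pairs with lcm equal to 10.
Enumerating gives 4 such elements.

4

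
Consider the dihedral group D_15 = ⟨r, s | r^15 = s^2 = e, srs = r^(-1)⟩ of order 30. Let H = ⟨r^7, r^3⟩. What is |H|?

|⟨r^7⟩| = 15 and |⟨r^3⟩| = 5, so |H| is a multiple of lcm(15, 5) = 15 and divides |G| = 30.
Closing under the operation: H = {e, r, r^2, r^3, r^4, r^5, r^6, r^7, r^8, r^9, r^10, r^11, r^12, r^13, r^14}, so |H| = 15.

15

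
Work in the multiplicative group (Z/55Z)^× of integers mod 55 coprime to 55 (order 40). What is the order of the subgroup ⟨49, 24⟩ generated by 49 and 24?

|⟨49⟩| = 10 and |⟨24⟩| = 10, so |H| is a multiple of lcm(10, 10) = 10 and divides |G| = 40.
Closing under the operation: H = {1, 4, 6, 9, 14, 16, 19, 21, 24, 26, 29, 31, 34, 36, 39, 41, 46, 49, 51, 54}, so |H| = 20.

20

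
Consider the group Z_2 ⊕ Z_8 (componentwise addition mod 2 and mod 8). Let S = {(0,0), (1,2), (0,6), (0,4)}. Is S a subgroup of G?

(1,2) ∈ S but its inverse (1,6) ∉ S, so S is not a subgroup.

No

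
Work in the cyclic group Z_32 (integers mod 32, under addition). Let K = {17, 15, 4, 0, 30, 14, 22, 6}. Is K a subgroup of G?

No

4 ∈ K but its inverse 28 ∉ K, so K is not a subgroup.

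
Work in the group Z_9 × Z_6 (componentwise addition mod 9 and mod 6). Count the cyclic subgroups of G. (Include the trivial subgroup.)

16

Each element a generates a cyclic subgroup ⟨a⟩; distinct elements may generate the same one (a cyclic group of order d has φ(d) generators).
Cyclic subgroups by order — order 1: 1; order 2: 1; order 3: 4; order 6: 4; order 9: 3; order 18: 3.
Total: 16.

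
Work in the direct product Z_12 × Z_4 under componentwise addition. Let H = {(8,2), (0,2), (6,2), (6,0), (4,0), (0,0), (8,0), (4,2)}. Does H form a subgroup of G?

Closure fails: (6,2) + (4,0) = (10,2) ∉ H. So H is not a subgroup.

No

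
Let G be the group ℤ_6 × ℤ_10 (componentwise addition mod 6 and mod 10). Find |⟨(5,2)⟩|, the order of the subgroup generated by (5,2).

The order of (5,2) in Z_6 × Z_10 is lcm(ord(5) in Z_6, ord(2) in Z_10).
ord(5) = 6 and ord(2) = 5, so |⟨(5,2)⟩| = lcm(6, 5) = 30.

30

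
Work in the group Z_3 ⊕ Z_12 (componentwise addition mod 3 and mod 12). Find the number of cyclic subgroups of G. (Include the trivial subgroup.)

15

A cyclic subgroup of order d is generated by each of its φ(d) elements of order d, so the cyclic subgroups of order d number (#elements of order d)/φ(d).
Cyclic subgroups by order — order 1: 1; order 2: 1; order 3: 4; order 4: 1; order 6: 4; order 12: 4.
Total: 15.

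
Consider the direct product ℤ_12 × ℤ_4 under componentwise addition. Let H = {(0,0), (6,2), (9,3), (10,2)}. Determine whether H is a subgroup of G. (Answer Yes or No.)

No

(9,3) ∈ H but its inverse (3,1) ∉ H, so H is not a subgroup.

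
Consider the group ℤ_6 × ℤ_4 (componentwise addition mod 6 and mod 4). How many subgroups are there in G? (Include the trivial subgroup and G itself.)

|G| = 24, so by Lagrange every subgroup order divides 24. Divisors: 1, 2, 3, 4, 6, 8, 12, 24.
Subgroups by order — order 1: 1; order 2: 3; order 3: 1; order 4: 3; order 6: 3; order 8: 1; order 12: 3; order 24: 1.
Total: 1 + 3 + 1 + 3 + 3 + 1 + 3 + 1 = 16.

16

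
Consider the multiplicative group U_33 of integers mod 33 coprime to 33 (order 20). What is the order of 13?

Compute successive powers of 13 mod 33: 13, 4, 19, 16, 10, 31, 7, 25, …; 13^10 ≡ 1 (mod 33).
So |⟨13⟩| = 10.

10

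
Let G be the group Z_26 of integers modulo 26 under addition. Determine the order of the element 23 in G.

In Z_26, the order of an element a is n/gcd(a, n).
gcd(23, 26) = 1, so |⟨23⟩| = 26/1 = 26.

26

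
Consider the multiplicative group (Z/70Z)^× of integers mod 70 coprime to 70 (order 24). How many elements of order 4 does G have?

The elements of order 4 are: 13, 27, 43, 57.
That's 4.

4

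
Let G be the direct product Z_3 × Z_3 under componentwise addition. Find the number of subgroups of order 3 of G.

4

|G| = 9 and 3 | 9, so subgroups of order 3 are possible by Lagrange.
The subgroups of order 3 are: {(0,0), (0,1), (0,2)}; {(0,0), (1,0), (2,0)}; {(0,0), (1,1), (2,2)}; {(0,0), (1,2), (2,1)}.
So G has 4 subgroups of order 3.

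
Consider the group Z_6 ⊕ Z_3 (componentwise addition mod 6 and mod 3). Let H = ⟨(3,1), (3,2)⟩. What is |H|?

6

|⟨(3,1)⟩| = 6 and |⟨(3,2)⟩| = 6, so |H| is a multiple of lcm(6, 6) = 6 and divides |G| = 18.
Closing under the operation: H = {(0,0), (0,1), (0,2), (3,0), (3,1), (3,2)}, so |H| = 6.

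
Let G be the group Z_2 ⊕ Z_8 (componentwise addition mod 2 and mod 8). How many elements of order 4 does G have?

An element (a,b) has order lcm(ord(a), ord(b)); count pairs with lcm equal to 4.
Enumerating gives 4 such elements.

4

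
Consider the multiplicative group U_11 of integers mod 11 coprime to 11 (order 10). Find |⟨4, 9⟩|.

|⟨4⟩| = 5 and |⟨9⟩| = 5, so |H| is a multiple of lcm(5, 5) = 5 and divides |G| = 10.
Closing under the operation: H = {1, 3, 4, 5, 9}, so |H| = 5.

5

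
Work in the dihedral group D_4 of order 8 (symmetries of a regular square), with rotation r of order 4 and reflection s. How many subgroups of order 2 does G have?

5

|G| = 8 and 2 | 8, so subgroups of order 2 are possible by Lagrange.
The subgroups of order 2 are: {e, r^2}; {e, r^2s}; {e, r^3s}; {e, rs}; … (5 in all).
So G has 5 subgroups of order 2.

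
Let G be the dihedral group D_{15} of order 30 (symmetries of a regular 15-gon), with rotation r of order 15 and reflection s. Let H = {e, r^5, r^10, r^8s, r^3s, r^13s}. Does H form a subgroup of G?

Yes

|H| = 6 divides |G| = 30, consistent with Lagrange.
H contains the identity, every element's inverse is in H, and H is closed under ·: it is a subgroup.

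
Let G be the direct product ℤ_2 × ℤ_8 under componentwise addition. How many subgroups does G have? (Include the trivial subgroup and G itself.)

|G| = 16, so by Lagrange every subgroup order divides 16. Divisors: 1, 2, 4, 8, 16.
Subgroups by order — order 1: 1; order 2: 3; order 4: 3; order 8: 3; order 16: 1.
Total: 1 + 3 + 3 + 3 + 1 = 11.

11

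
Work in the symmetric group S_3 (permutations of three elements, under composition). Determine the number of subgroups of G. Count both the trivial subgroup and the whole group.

6

|G| = 6, so by Lagrange every subgroup order divides 6. Divisors: 1, 2, 3, 6.
Subgroups by order — order 1: 1; order 2: 3; order 3: 1; order 6: 1.
Total: 1 + 3 + 1 + 1 = 6.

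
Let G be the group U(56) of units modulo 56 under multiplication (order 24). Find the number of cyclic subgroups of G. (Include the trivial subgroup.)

16

Group the elements of G by the cyclic subgroup they generate; each cyclic subgroup of order d accounts for φ(d) elements.
Cyclic subgroups by order — order 1: 1; order 2: 7; order 3: 1; order 6: 7.
Total: 16.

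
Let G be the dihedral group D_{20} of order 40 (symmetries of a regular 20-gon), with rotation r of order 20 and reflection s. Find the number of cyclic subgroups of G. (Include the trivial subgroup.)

Each element a generates a cyclic subgroup ⟨a⟩; distinct elements may generate the same one (a cyclic group of order d has φ(d) generators).
Cyclic subgroups by order — order 1: 1; order 2: 21; order 4: 1; order 5: 1; order 10: 1; order 20: 1.
Total: 26.

26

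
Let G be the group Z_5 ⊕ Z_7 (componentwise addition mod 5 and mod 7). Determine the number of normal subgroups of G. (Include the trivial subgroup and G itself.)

G is abelian, so every subgroup is normal.
G has 4 subgroups in total, hence 4 normal subgroups.

4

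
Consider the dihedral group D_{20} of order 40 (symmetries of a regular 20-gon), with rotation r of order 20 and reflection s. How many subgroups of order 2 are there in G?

21

|G| = 40 and 2 | 40, so subgroups of order 2 are possible by Lagrange.
The subgroups of order 2 are: {e, r^10}; {e, r^10s}; {e, r^11s}; {e, r^12s}; … (21 in all).
So G has 21 subgroups of order 2.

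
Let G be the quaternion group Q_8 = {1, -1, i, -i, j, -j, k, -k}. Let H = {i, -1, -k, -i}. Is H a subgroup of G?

No

The identity 1 ∉ H, so H is not a subgroup.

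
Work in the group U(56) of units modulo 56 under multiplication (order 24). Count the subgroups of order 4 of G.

|G| = 24 and 4 | 24, so subgroups of order 4 are possible by Lagrange.
The subgroups of order 4 are: {1, 13, 15, 27}; {1, 13, 29, 41}; {1, 13, 43, 55}; {1, 15, 29, 43}; … (7 in all).
So G has 7 subgroups of order 4.

7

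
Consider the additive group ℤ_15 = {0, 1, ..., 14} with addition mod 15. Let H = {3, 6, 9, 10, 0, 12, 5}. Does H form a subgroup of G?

|H| = 7 does not divide |G| = 15, so by Lagrange H is not a subgroup.

No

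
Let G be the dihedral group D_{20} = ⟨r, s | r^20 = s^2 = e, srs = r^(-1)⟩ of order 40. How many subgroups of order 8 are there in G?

|G| = 40 and 8 | 40, so subgroups of order 8 are possible by Lagrange.
The subgroups of order 8 are: {e, r^5, r^10, r^15, s, r^5s, r^10s, r^15s}; {e, r^5, r^10, r^15, rs, r^6s, r^11s, r^16s}; {e, r^5, r^10, r^15, r^2s, r^7s, r^12s, r^17s}; {e, r^5, r^10, r^15, r^3s, r^8s, r^13s, r^18s}; … (5 in all).
So G has 5 subgroups of order 8.

5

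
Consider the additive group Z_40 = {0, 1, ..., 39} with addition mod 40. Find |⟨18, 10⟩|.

20

|⟨18⟩| = 20 and |⟨10⟩| = 4, so |H| is a multiple of lcm(20, 4) = 20 and divides |G| = 40.
Closing under the operation: H = {0, 2, 4, 6, 8, 10, 12, 14, 16, 18, 20, 22, 24, 26, 28, 30, 32, 34, 36, 38}, so |H| = 20.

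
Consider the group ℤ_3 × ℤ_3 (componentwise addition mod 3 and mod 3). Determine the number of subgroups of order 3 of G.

|G| = 9 and 3 | 9, so subgroups of order 3 are possible by Lagrange.
The subgroups of order 3 are: {(0,0), (0,1), (0,2)}; {(0,0), (1,0), (2,0)}; {(0,0), (1,1), (2,2)}; {(0,0), (1,2), (2,1)}.
So G has 4 subgroups of order 3.

4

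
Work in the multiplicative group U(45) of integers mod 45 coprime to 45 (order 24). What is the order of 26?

2

Compute successive powers of 26 mod 45: 26, 1; 26^2 ≡ 1 (mod 45).
So |⟨26⟩| = 2.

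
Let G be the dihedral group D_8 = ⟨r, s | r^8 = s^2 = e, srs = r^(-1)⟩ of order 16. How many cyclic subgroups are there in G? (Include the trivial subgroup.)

12

Group the elements of G by the cyclic subgroup they generate; each cyclic subgroup of order d accounts for φ(d) elements.
Cyclic subgroups by order — order 1: 1; order 2: 9; order 4: 1; order 8: 1.
Total: 12.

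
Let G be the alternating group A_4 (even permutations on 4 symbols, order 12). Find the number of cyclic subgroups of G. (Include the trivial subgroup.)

Group the elements of G by the cyclic subgroup they generate; each cyclic subgroup of order d accounts for φ(d) elements.
Cyclic subgroups by order — order 1: 1; order 2: 3; order 3: 4.
Total: 8.

8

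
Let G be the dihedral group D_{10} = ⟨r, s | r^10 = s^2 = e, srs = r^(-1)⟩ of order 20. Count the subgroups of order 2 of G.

11

|G| = 20 and 2 | 20, so subgroups of order 2 are possible by Lagrange.
The subgroups of order 2 are: {e, r^2s}; {e, r^3s}; {e, r^4s}; {e, r^5}; … (11 in all).
So G has 11 subgroups of order 2.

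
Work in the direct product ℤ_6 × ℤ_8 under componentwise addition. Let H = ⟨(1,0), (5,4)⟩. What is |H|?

|⟨(1,0)⟩| = 6 and |⟨(5,4)⟩| = 6, so |H| is a multiple of lcm(6, 6) = 6 and divides |G| = 48.
Closing under the operation: H = {(0,0), (0,4), (1,0), (1,4), (2,0), (2,4), (3,0), (3,4), (4,0), (4,4), (5,0), (5,4)}, so |H| = 12.

12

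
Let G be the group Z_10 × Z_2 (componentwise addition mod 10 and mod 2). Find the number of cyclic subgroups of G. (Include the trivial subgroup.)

Each element a generates a cyclic subgroup ⟨a⟩; distinct elements may generate the same one (a cyclic group of order d has φ(d) generators).
Cyclic subgroups by order — order 1: 1; order 2: 3; order 5: 1; order 10: 3.
Total: 8.

8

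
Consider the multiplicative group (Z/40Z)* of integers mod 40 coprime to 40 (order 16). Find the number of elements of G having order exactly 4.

The elements of order 4 are: 3, 7, 13, 17, 23, 27, 33, 37.
That's 8.

8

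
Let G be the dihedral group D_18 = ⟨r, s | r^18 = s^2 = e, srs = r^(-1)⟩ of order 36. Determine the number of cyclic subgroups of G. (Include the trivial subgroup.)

A cyclic subgroup of order d is generated by each of its φ(d) elements of order d, so the cyclic subgroups of order d number (#elements of order d)/φ(d).
Cyclic subgroups by order — order 1: 1; order 2: 19; order 3: 1; order 6: 1; order 9: 1; order 18: 1.
Total: 24.

24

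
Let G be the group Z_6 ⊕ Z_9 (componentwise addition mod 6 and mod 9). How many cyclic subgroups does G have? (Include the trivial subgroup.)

Each element a generates a cyclic subgroup ⟨a⟩; distinct elements may generate the same one (a cyclic group of order d has φ(d) generators).
Cyclic subgroups by order — order 1: 1; order 2: 1; order 3: 4; order 6: 4; order 9: 3; order 18: 3.
Total: 16.

16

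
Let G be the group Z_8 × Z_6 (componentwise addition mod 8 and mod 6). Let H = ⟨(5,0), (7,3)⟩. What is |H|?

|⟨(5,0)⟩| = 8 and |⟨(7,3)⟩| = 8, so |H| is a multiple of lcm(8, 8) = 8 and divides |G| = 48.
Closing under the operation: H = {(0,0), (0,3), (1,0), (1,3), (2,0), (2,3), (3,0), (3,3), (4,0), (4,3), (5,0), (5,3), (6,0), (6,3), (7,0), (7,3)}, so |H| = 16.

16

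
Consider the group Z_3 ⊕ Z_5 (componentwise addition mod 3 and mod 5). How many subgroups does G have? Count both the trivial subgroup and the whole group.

|G| = 15, so by Lagrange every subgroup order divides 15. Divisors: 1, 3, 5, 15.
Subgroups by order — order 1: 1; order 3: 1; order 5: 1; order 15: 1.
Total: 1 + 1 + 1 + 1 = 4.

4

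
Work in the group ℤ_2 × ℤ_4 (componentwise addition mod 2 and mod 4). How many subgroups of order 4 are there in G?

3

|G| = 8 and 4 | 8, so subgroups of order 4 are possible by Lagrange.
The subgroups of order 4 are: {(0,0), (0,1), (0,2), (0,3)}; {(0,0), (0,2), (1,0), (1,2)}; {(0,0), (0,2), (1,1), (1,3)}.
So G has 3 subgroups of order 4.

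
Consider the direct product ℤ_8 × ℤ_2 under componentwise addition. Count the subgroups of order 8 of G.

3

|G| = 16 and 8 | 16, so subgroups of order 8 are possible by Lagrange.
The subgroups of order 8 are: {(0,0), (0,1), (2,0), (2,1), (4,0), (4,1), (6,0), (6,1)}; {(0,0), (1,0), (2,0), (3,0), (4,0), (5,0), (6,0), (7,0)}; {(0,0), (1,1), (2,0), (3,1), (4,0), (5,1), (6,0), (7,1)}.
So G has 3 subgroups of order 8.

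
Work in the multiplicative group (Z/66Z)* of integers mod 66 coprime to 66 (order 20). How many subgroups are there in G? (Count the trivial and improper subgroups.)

10

|G| = 20, so by Lagrange every subgroup order divides 20. Divisors: 1, 2, 4, 5, 10, 20.
Subgroups by order — order 1: 1; order 2: 3; order 4: 1; order 5: 1; order 10: 3; order 20: 1.
Total: 1 + 3 + 1 + 1 + 3 + 1 = 10.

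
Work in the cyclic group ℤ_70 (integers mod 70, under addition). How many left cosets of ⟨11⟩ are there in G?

1

|⟨11⟩| = 70 and |G| = 70.
By Lagrange, [G : H] = |G|/|H| = 70/70 = 1.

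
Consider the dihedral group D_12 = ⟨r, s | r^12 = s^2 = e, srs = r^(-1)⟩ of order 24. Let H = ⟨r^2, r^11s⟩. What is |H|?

12

|⟨r^2⟩| = 6 and |⟨r^11s⟩| = 2, so |H| is a multiple of lcm(6, 2) = 6 and divides |G| = 24.
Closing under the operation: H = {e, r^2, r^4, r^6, r^8, r^10, rs, r^3s, r^5s, r^7s, r^9s, r^11s}, so |H| = 12.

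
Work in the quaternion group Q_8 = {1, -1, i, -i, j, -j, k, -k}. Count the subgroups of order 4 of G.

3

|G| = 8 and 4 | 8, so subgroups of order 4 are possible by Lagrange.
The subgroups of order 4 are: {1, -1, i, -i}; {1, -1, j, -j}; {1, -1, k, -k}.
So G has 3 subgroups of order 4.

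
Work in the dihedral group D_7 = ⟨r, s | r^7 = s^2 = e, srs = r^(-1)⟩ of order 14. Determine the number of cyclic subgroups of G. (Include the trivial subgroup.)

9

Group the elements of G by the cyclic subgroup they generate; each cyclic subgroup of order d accounts for φ(d) elements.
Cyclic subgroups by order — order 1: 1; order 2: 7; order 7: 1.
Total: 9.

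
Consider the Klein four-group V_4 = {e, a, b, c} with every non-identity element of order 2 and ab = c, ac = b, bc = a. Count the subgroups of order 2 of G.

|G| = 4 and 2 | 4, so subgroups of order 2 are possible by Lagrange.
The subgroups of order 2 are: {e, a}; {e, b}; {e, c}.
So G has 3 subgroups of order 2.

3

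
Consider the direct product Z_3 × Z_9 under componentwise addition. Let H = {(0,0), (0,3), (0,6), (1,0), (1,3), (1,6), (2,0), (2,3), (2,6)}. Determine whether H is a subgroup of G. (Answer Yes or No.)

Yes

|H| = 9 divides |G| = 27, consistent with Lagrange.
H contains the identity, every element's inverse is in H, and H is closed under +: it is a subgroup.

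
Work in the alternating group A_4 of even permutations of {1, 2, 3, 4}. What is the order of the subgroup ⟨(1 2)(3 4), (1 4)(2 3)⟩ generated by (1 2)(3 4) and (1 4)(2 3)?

|⟨(1 2)(3 4)⟩| = 2 and |⟨(1 4)(2 3)⟩| = 2, so |H| is a multiple of lcm(2, 2) = 2 and divides |G| = 12.
Closing under the operation: H = {e, (1 2)(3 4), (1 3)(2 4), (1 4)(2 3)}, so |H| = 4.

4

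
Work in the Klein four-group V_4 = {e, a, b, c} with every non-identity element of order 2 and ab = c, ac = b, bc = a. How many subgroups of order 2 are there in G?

3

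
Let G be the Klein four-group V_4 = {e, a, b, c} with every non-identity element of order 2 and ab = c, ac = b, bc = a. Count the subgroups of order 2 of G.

|G| = 4 and 2 | 4, so subgroups of order 2 are possible by Lagrange.
The subgroups of order 2 are: {e, a}; {e, b}; {e, c}.
So G has 3 subgroups of order 2.

3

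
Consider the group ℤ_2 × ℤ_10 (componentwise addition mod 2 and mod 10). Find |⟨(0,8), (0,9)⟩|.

10

|⟨(0,8)⟩| = 5 and |⟨(0,9)⟩| = 10, so |H| is a multiple of lcm(5, 10) = 10 and divides |G| = 20.
Closing under the operation: H = {(0,0), (0,1), (0,2), (0,3), (0,4), (0,5), (0,6), (0,7), (0,8), (0,9)}, so |H| = 10.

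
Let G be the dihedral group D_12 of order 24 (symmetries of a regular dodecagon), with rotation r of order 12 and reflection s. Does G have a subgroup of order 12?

Yes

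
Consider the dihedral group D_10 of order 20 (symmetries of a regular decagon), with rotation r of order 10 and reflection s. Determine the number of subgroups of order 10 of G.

3

|G| = 20 and 10 | 20, so subgroups of order 10 are possible by Lagrange.
The subgroups of order 10 are: {e, r, r^2, r^3, r^4, r^5, r^6, r^7, r^8, r^9}; {e, r^2, r^4, r^6, r^8, s, r^2s, r^4s, r^6s, r^8s}; {e, r^2, r^4, r^6, r^8, rs, r^3s, r^5s, r^7s, r^9s}.
So G has 3 subgroups of order 10.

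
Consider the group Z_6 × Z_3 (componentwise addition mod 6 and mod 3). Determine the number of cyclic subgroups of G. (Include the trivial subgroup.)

10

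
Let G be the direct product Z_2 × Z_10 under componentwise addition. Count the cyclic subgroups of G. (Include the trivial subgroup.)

8

Group the elements of G by the cyclic subgroup they generate; each cyclic subgroup of order d accounts for φ(d) elements.
Cyclic subgroups by order — order 1: 1; order 2: 3; order 5: 1; order 10: 3.
Total: 8.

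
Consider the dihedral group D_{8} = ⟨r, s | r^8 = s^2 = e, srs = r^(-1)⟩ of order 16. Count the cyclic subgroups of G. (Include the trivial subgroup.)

A cyclic subgroup of order d is generated by each of its φ(d) elements of order d, so the cyclic subgroups of order d number (#elements of order d)/φ(d).
Cyclic subgroups by order — order 1: 1; order 2: 9; order 4: 1; order 8: 1.
Total: 12.

12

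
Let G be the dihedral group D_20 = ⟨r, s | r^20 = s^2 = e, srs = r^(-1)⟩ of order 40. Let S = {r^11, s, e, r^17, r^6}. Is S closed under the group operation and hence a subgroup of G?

r^6 ∈ S but its inverse r^14 ∉ S, so S is not a subgroup.

No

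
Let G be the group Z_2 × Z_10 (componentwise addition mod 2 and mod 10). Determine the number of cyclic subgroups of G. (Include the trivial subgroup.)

Group the elements of G by the cyclic subgroup they generate; each cyclic subgroup of order d accounts for φ(d) elements.
Cyclic subgroups by order — order 1: 1; order 2: 3; order 5: 1; order 10: 3.
Total: 8.

8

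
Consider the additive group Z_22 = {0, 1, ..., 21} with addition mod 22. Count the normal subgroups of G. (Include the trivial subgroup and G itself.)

G is abelian, so every subgroup is normal.
G has 4 subgroups in total, hence 4 normal subgroups.

4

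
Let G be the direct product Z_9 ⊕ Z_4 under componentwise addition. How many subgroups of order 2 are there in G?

|G| = 36 and 2 | 36, so subgroups of order 2 are possible by Lagrange.
The subgroups of order 2 are: {(0,0), (0,2)}.
So G has 1 subgroup of order 2.

1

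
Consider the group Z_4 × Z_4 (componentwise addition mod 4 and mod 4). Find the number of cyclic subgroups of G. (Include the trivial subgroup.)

Each element a generates a cyclic subgroup ⟨a⟩; distinct elements may generate the same one (a cyclic group of order d has φ(d) generators).
Cyclic subgroups by order — order 1: 1; order 2: 3; order 4: 6.
Total: 10.

10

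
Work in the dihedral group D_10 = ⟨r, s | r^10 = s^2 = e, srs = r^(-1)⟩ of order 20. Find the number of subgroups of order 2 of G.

11

|G| = 20 and 2 | 20, so subgroups of order 2 are possible by Lagrange.
The subgroups of order 2 are: {e, r^2s}; {e, r^3s}; {e, r^4s}; {e, r^5}; … (11 in all).
So G has 11 subgroups of order 2.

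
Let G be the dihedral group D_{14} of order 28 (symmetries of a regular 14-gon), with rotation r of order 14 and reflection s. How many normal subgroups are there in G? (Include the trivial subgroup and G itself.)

G has 28 subgroups. Checking conjugation-invariance by order — order 1: 1/1 normal; order 2: 1/15 normal; order 4: 0/7 normal; order 7: 1/1 normal; order 14: 3/3 normal; order 28: 1/1 normal.
Total normal subgroups: 7.

7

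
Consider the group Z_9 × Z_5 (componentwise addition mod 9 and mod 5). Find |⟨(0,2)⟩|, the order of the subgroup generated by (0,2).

5

The order of (0,2) in Z_9 × Z_5 is lcm(ord(0) in Z_9, ord(2) in Z_5).
ord(0) = 1 and ord(2) = 5, so |⟨(0,2)⟩| = lcm(1, 5) = 5.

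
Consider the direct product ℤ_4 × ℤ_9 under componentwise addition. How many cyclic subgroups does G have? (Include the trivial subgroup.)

Group the elements of G by the cyclic subgroup they generate; each cyclic subgroup of order d accounts for φ(d) elements.
Cyclic subgroups by order — order 1: 1; order 2: 1; order 3: 1; order 4: 1; order 6: 1; order 9: 1; order 12: 1; order 18: 1; order 36: 1.
Total: 9.

9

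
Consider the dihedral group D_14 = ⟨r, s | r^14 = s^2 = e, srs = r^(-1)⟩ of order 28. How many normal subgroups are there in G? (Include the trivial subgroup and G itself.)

7

G has 28 subgroups. Checking conjugation-invariance by order — order 1: 1/1 normal; order 2: 1/15 normal; order 4: 0/7 normal; order 7: 1/1 normal; order 14: 3/3 normal; order 28: 1/1 normal.
Total normal subgroups: 7.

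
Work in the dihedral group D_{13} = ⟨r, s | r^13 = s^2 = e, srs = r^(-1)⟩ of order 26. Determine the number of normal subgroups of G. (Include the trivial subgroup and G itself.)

G has 16 subgroups. Checking conjugation-invariance by order — order 1: 1/1 normal; order 2: 0/13 normal; order 13: 1/1 normal; order 26: 1/1 normal.
Total normal subgroups: 3.

3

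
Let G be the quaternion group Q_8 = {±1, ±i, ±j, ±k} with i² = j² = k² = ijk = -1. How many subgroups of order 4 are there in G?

|G| = 8 and 4 | 8, so subgroups of order 4 are possible by Lagrange.
The subgroups of order 4 are: {1, -1, i, -i}; {1, -1, j, -j}; {1, -1, k, -k}.
So G has 3 subgroups of order 4.

3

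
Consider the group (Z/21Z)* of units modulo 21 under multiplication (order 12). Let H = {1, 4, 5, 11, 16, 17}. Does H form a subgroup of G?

11 ∈ H but its inverse 2 ∉ H, so H is not a subgroup.

No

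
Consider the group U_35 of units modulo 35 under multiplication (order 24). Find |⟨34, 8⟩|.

|⟨34⟩| = 2 and |⟨8⟩| = 4, so |H| is a multiple of lcm(2, 4) = 4 and divides |G| = 24.
Closing under the operation: H = {1, 6, 8, 13, 22, 27, 29, 34}, so |H| = 8.

8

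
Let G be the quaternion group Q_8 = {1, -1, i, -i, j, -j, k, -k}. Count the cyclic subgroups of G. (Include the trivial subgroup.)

Each element a generates a cyclic subgroup ⟨a⟩; distinct elements may generate the same one (a cyclic group of order d has φ(d) generators).
Cyclic subgroups by order — order 1: 1; order 2: 1; order 4: 3.
Total: 5.

5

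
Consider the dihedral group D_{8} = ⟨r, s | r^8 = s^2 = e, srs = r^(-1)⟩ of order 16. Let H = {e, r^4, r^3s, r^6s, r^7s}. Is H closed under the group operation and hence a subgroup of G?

|H| = 5 does not divide |G| = 16, so by Lagrange H is not a subgroup.

No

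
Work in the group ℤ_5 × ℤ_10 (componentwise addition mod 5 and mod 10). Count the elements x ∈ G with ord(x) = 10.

An element (a,b) has order lcm(ord(a), ord(b)); count pairs with lcm equal to 10.
Enumerating gives 24 such elements.

24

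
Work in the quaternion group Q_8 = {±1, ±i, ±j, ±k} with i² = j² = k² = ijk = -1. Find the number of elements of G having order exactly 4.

6

The elements of order 4 are: i, -i, j, -j, k, -k.
That's 6.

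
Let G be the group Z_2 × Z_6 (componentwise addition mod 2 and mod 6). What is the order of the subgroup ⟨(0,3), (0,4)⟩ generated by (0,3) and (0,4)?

6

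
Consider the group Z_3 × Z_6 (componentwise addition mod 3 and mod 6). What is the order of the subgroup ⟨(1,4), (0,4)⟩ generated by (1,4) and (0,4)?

|⟨(1,4)⟩| = 3 and |⟨(0,4)⟩| = 3, so |H| is a multiple of lcm(3, 3) = 3 and divides |G| = 18.
Closing under the operation: H = {(0,0), (0,2), (0,4), (1,0), (1,2), (1,4), (2,0), (2,2), (2,4)}, so |H| = 9.

9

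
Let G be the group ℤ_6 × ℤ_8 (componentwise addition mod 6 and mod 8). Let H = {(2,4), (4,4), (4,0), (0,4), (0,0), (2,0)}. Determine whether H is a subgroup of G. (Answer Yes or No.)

|H| = 6 divides |G| = 48, consistent with Lagrange.
H contains the identity, every element's inverse is in H, and H is closed under +: it is a subgroup.
In fact H = ⟨(4,4)⟩.

Yes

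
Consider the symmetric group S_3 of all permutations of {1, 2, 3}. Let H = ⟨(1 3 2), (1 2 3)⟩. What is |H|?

|⟨(1 3 2)⟩| = 3 and |⟨(1 2 3)⟩| = 3, so |H| is a multiple of lcm(3, 3) = 3 and divides |G| = 6.
Closing under the operation: H = {e, (1 2 3), (1 3 2)}, so |H| = 3.

3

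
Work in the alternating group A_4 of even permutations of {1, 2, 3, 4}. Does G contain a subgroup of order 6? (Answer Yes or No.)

6 | 12, so Lagrange does not rule it out; but checking all subgroups of G, none has order 6.
(A_4 is the standard example that the converse of Lagrange fails.)

No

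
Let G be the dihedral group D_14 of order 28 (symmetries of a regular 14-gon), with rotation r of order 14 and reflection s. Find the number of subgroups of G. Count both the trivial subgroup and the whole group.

28

|G| = 28, so by Lagrange every subgroup order divides 28. Divisors: 1, 2, 4, 7, 14, 28.
Subgroups by order — order 1: 1; order 2: 15; order 4: 7; order 7: 1; order 14: 3; order 28: 1.
Total: 1 + 15 + 7 + 1 + 3 + 1 = 28.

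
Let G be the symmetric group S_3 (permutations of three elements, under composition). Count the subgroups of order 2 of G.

3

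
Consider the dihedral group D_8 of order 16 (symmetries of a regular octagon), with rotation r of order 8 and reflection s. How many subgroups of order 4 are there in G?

|G| = 16 and 4 | 16, so subgroups of order 4 are possible by Lagrange.
The subgroups of order 4 are: {e, r^2, r^4, r^6}; {e, r^4, r^2s, r^6s}; {e, r^4, r^3s, r^7s}; {e, r^4, s, r^4s}; … (5 in all).
So G has 5 subgroups of order 4.

5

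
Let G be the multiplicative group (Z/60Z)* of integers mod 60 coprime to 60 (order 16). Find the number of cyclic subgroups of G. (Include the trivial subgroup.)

12

Group the elements of G by the cyclic subgroup they generate; each cyclic subgroup of order d accounts for φ(d) elements.
Cyclic subgroups by order — order 1: 1; order 2: 7; order 4: 4.
Total: 12.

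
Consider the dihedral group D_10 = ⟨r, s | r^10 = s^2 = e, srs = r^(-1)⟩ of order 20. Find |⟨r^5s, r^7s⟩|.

|⟨r^5s⟩| = 2 and |⟨r^7s⟩| = 2, so |H| is a multiple of lcm(2, 2) = 2 and divides |G| = 20.
Closing under the operation: H = {e, r^2, r^4, r^6, r^8, rs, r^3s, r^5s, r^7s, r^9s}, so |H| = 10.

10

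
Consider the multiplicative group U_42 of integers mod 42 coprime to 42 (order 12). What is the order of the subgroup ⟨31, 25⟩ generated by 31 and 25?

|⟨31⟩| = 6 and |⟨25⟩| = 3, so |H| is a multiple of lcm(6, 3) = 6 and divides |G| = 12.
Closing under the operation: H = {1, 13, 19, 25, 31, 37}, so |H| = 6.

6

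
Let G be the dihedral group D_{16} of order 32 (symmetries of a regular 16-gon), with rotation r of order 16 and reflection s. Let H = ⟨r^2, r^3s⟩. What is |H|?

16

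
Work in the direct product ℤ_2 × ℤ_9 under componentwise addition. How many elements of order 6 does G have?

An element (a,b) has order lcm(ord(a), ord(b)); count pairs with lcm equal to 6.
Enumerating gives 2 such elements.

2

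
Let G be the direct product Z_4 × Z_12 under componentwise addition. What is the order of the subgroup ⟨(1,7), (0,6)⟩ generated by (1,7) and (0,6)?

|⟨(1,7)⟩| = 12 and |⟨(0,6)⟩| = 2, so |H| is a multiple of lcm(12, 2) = 12 and divides |G| = 48.
Closing under the operation: H = {(0,0), (0,2), (0,4), (0,6), (0,8), (0,10), (1,1), (1,3), (1,5), (1,7), (1,9), (1,11), (2,0), (2,2), (2,4), (2,6), (2,8), (2,10), (3,1), (3,3), (3,5), (3,7), (3,9), (3,11)}, so |H| = 24.

24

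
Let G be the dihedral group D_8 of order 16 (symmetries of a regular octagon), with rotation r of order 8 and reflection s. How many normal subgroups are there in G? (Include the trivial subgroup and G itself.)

7

G has 19 subgroups. Checking conjugation-invariance by order — order 1: 1/1 normal; order 2: 1/9 normal; order 4: 1/5 normal; order 8: 3/3 normal; order 16: 1/1 normal.
Total normal subgroups: 7.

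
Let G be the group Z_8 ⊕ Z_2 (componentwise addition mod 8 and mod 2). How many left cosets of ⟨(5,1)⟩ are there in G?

|⟨(5,1)⟩| = 8 and |G| = 16.
By Lagrange, [G : H] = |G|/|H| = 16/8 = 2.

2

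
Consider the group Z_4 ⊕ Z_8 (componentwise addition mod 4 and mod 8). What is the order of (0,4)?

2

The order of (0,4) in Z_4 × Z_8 is lcm(ord(0) in Z_4, ord(4) in Z_8).
ord(0) = 1 and ord(4) = 2, so |⟨(0,4)⟩| = lcm(1, 2) = 2.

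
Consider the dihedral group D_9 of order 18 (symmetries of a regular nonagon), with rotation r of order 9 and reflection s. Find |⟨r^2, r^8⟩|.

9

|⟨r^2⟩| = 9 and |⟨r^8⟩| = 9, so |H| is a multiple of lcm(9, 9) = 9 and divides |G| = 18.
Closing under the operation: H = {e, r, r^2, r^3, r^4, r^5, r^6, r^7, r^8}, so |H| = 9.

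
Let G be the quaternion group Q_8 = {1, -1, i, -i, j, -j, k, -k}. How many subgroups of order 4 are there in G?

|G| = 8 and 4 | 8, so subgroups of order 4 are possible by Lagrange.
The subgroups of order 4 are: {1, -1, i, -i}; {1, -1, j, -j}; {1, -1, k, -k}.
So G has 3 subgroups of order 4.

3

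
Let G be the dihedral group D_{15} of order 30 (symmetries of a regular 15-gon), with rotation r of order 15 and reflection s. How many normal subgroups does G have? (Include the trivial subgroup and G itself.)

G has 28 subgroups. Checking conjugation-invariance by order — order 1: 1/1 normal; order 2: 0/15 normal; order 3: 1/1 normal; order 5: 1/1 normal; order 6: 0/5 normal; order 10: 0/3 normal; order 15: 1/1 normal; order 30: 1/1 normal.
Total normal subgroups: 5.

5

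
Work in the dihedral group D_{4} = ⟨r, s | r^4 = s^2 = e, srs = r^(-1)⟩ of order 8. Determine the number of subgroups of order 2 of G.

|G| = 8 and 2 | 8, so subgroups of order 2 are possible by Lagrange.
The subgroups of order 2 are: {e, r^2}; {e, r^2s}; {e, r^3s}; {e, rs}; … (5 in all).
So G has 5 subgroups of order 2.

5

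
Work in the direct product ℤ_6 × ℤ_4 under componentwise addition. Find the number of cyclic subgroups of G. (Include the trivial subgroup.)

Group the elements of G by the cyclic subgroup they generate; each cyclic subgroup of order d accounts for φ(d) elements.
Cyclic subgroups by order — order 1: 1; order 2: 3; order 3: 1; order 4: 2; order 6: 3; order 12: 2.
Total: 12.

12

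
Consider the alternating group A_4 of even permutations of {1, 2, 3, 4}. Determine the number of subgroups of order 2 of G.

|G| = 12 and 2 | 12, so subgroups of order 2 are possible by Lagrange.
The subgroups of order 2 are: {e, (1 2)(3 4)}; {e, (1 3)(2 4)}; {e, (1 4)(2 3)}.
So G has 3 subgroups of order 2.

3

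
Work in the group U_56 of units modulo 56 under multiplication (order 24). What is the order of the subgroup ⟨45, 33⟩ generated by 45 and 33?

|⟨45⟩| = 6 and |⟨33⟩| = 6, so |H| is a multiple of lcm(6, 6) = 6 and divides |G| = 24.
Closing under the operation: H = {1, 5, 9, 13, 17, 25, 29, 33, 37, 41, 45, 53}, so |H| = 12.

12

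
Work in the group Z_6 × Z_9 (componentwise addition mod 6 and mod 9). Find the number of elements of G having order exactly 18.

18

An element (a,b) has order lcm(ord(a), ord(b)); count pairs with lcm equal to 18.
Enumerating gives 18 such elements.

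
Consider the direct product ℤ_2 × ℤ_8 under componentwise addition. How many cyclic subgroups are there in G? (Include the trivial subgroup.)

A cyclic subgroup of order d is generated by each of its φ(d) elements of order d, so the cyclic subgroups of order d number (#elements of order d)/φ(d).
Cyclic subgroups by order — order 1: 1; order 2: 3; order 4: 2; order 8: 2.
Total: 8.

8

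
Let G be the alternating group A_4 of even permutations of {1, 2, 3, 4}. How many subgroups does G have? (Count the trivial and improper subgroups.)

|G| = 12, so by Lagrange every subgroup order divides 12. Divisors: 1, 2, 3, 4, 6, 12.
Subgroups by order — order 1: 1; order 2: 3; order 3: 4; order 4: 1; order 6: 0; order 12: 1.
Total: 1 + 3 + 4 + 1 + 0 + 1 = 10.

10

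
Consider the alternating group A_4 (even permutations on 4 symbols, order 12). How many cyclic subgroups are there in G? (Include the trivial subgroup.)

8

Each element a generates a cyclic subgroup ⟨a⟩; distinct elements may generate the same one (a cyclic group of order d has φ(d) generators).
Cyclic subgroups by order — order 1: 1; order 2: 3; order 3: 4.
Total: 8.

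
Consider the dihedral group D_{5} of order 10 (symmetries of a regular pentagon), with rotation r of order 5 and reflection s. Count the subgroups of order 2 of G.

5

|G| = 10 and 2 | 10, so subgroups of order 2 are possible by Lagrange.
The subgroups of order 2 are: {e, r^2s}; {e, r^3s}; {e, r^4s}; {e, rs}; … (5 in all).
So G has 5 subgroups of order 2.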